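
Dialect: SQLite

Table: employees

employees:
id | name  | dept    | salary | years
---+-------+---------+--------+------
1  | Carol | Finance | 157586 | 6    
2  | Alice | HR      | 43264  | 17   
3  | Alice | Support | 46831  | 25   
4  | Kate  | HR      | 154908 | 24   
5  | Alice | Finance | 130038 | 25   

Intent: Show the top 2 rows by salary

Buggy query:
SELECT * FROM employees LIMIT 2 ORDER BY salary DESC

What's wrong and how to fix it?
Bug: LIMIT must come after ORDER BY

Fix: Sort with ORDER BY, then apply LIMIT

Corrected query:
SELECT * FROM employees ORDER BY salary DESC LIMIT 2

Result:
id | name  | dept    | salary | years
---+-------+---------+--------+------
1  | Carol | Finance | 157586 | 6    
4  | Kate  | HR      | 154908 | 24   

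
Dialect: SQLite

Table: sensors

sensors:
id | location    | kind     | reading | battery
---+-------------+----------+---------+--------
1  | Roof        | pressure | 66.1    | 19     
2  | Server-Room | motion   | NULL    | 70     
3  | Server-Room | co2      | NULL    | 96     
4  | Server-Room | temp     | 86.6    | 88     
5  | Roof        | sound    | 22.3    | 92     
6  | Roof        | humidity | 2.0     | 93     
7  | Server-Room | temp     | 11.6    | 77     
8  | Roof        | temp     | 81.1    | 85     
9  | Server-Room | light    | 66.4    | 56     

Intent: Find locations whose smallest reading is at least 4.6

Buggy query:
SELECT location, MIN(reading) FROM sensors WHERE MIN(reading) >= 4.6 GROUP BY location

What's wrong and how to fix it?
Bug: Aggregates like MIN are computed per group after WHERE runs

Fix: Replace WHERE with HAVING after the GROUP BY

Corrected query:
SELECT location, MIN(reading) FROM sensors GROUP BY location HAVING MIN(reading) >= 4.6

Result:
location    | MIN(reading)
------------+-------------
Server-Room | 11.6        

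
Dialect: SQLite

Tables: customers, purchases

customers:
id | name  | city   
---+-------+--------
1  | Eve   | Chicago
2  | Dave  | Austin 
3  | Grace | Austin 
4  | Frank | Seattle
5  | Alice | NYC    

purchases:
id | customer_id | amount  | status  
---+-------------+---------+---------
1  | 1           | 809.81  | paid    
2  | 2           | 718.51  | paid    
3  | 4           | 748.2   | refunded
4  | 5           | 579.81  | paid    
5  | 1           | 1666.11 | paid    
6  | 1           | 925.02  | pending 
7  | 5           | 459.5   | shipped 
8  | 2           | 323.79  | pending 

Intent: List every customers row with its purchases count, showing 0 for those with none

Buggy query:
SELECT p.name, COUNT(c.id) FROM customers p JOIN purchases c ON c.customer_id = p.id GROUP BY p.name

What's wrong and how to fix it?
Bug: An inner join excludes parents with zero children

Fix: Use LEFT JOIN so parents without children still appear (COUNT(c.id) gives 0)

Corrected query:
SELECT p.name, COUNT(c.id) FROM customers p LEFT JOIN purchases c ON c.customer_id = p.id GROUP BY p.name

Result:
name  | COUNT(c.id)
------+------------
Alice | 2          
Dave  | 2          
Eve   | 3          
Frank | 1          
Grace | 0          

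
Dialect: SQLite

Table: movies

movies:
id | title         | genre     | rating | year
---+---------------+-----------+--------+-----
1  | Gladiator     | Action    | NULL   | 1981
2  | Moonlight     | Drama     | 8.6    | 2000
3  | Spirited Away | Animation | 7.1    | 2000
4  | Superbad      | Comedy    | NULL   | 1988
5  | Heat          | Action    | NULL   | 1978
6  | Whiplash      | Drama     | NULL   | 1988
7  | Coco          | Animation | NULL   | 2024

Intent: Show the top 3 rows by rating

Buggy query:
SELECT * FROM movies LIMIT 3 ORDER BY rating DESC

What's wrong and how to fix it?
Bug: LIMIT must come after ORDER BY

Fix: Sort with ORDER BY, then apply LIMIT

Corrected query:
SELECT * FROM movies ORDER BY rating DESC LIMIT 3

Result:
id | title         | genre     | rating | year
---+---------------+-----------+--------+-----
2  | Moonlight     | Drama     | 8.6    | 2000
3  | Spirited Away | Animation | 7.1    | 2000
1  | Gladiator     | Action    | NULL   | 1981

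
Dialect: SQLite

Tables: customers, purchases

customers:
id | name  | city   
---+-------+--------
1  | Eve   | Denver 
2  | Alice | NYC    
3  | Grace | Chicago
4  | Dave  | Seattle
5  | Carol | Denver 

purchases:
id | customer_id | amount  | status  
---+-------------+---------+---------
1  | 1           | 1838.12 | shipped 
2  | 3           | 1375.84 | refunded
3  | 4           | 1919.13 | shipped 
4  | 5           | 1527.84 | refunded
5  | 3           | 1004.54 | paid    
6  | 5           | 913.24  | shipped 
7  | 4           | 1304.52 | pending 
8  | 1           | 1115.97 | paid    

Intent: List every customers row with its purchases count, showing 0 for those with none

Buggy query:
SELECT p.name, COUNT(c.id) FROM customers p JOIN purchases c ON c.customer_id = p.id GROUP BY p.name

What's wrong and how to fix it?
Bug: INNER JOIN drops customers rows that have no matching purchases rows

Fix: Switch to LEFT JOIN to retain unmatched parent rows

Corrected query:
SELECT p.name, COUNT(c.id) FROM customers p LEFT JOIN purchases c ON c.customer_id = p.id GROUP BY p.name

Result:
name  | COUNT(c.id)
------+------------
Alice | 0          
Carol | 2          
Dave  | 2          
Eve   | 2          
Grace | 2          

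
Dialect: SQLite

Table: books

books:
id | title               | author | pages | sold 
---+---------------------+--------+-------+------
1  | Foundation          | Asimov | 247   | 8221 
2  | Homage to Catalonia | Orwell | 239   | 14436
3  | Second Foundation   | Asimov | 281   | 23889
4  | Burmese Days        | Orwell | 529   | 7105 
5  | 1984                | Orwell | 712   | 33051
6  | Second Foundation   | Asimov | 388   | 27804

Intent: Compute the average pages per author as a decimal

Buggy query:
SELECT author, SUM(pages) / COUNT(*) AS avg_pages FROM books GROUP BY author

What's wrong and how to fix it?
Bug: SUM(pages) and COUNT(*) are both integers; the division truncates the fractional part

Fix: Cast one side to REAL so the division keeps the fractional part

Corrected query:
SELECT author, SUM(pages) * 1.0 / COUNT(*) AS avg_pages FROM books GROUP BY author

Result:
author | avg_pages 
-------+-----------
Asimov | 305.333333
Orwell | 493.333333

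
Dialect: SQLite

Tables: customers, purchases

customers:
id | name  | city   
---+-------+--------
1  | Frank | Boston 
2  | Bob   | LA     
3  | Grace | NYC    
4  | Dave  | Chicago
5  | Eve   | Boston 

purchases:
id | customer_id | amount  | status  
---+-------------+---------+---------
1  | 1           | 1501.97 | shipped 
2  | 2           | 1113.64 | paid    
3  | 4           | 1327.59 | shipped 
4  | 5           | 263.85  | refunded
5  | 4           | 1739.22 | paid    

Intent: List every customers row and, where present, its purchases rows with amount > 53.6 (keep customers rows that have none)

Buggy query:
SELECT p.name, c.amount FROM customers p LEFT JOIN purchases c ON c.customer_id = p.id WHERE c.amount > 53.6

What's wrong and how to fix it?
Bug: Filtering c.amount in WHERE discards the NULL rows produced by LEFT JOIN, turning it into an inner join

Fix: Put 'c.amount > 53.6' in the JOIN's ON clause instead of WHERE

Corrected query:
SELECT p.name, c.amount FROM customers p LEFT JOIN purchases c ON c.customer_id = p.id AND c.amount > 53.6

Result:
name  | amount 
------+--------
Frank | 1501.97
Bob   | 1113.64
Grace | NULL   
Dave  | 1327.59
Dave  | 1739.22
Eve   | 263.85 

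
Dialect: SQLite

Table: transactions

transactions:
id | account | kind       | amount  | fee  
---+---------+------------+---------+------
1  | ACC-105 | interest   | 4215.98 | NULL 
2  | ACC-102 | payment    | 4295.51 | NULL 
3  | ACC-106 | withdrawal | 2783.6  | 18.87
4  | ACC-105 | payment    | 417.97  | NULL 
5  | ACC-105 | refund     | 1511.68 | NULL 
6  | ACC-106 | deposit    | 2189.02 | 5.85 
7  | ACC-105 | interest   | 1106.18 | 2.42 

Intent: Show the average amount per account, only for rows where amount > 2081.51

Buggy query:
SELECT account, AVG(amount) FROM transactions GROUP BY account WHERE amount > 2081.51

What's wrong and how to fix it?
Bug: WHERE cannot follow GROUP BY

Fix: Move the WHERE clause before GROUP BY

Corrected query:
SELECT account, AVG(amount) FROM transactions WHERE amount > 2081.51 GROUP BY account

Result:
account | AVG(amount)
--------+------------
ACC-102 | 4295.51    
ACC-105 | 4215.98    
ACC-106 | 2486.31    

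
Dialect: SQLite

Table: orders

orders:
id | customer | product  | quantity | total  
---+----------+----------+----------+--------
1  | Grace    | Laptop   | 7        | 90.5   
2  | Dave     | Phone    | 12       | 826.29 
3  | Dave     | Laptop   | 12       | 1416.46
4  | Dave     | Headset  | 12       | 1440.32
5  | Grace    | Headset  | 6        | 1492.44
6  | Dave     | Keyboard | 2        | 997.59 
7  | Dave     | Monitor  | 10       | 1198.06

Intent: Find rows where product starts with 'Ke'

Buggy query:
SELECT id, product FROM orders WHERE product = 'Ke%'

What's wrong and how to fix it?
Bug: '=' compares the literal string including the % character; pattern matching needs LIKE

Fix: Replace '=' with LIKE so 'Ke%' is treated as a pattern

Corrected query:
SELECT id, product FROM orders WHERE product LIKE 'Ke%'

Result:
id | product 
---+---------
6  | Keyboard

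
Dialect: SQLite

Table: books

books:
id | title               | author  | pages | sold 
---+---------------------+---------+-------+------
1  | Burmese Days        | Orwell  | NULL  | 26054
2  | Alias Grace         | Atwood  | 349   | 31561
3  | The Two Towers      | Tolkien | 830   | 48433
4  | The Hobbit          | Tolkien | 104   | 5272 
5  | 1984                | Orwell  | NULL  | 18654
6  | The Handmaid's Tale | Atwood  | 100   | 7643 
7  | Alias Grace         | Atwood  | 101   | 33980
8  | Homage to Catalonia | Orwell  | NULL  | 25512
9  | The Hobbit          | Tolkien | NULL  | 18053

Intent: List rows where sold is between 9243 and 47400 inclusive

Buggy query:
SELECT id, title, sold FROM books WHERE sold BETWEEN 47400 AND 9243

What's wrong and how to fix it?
Bug: The bounds are reversed; BETWEEN a AND b requires a <= b to match anything

Fix: Swap the bounds so the smaller value comes first

Corrected query:
SELECT id, title, sold FROM books WHERE sold BETWEEN 9243 AND 47400

Result:
id | title               | sold 
---+---------------------+------
1  | Burmese Days        | 26054
2  | Alias Grace         | 31561
5  | 1984                | 18654
7  | Alias Grace         | 33980
8  | Homage to Catalonia | 25512
9  | The Hobbit          | 18053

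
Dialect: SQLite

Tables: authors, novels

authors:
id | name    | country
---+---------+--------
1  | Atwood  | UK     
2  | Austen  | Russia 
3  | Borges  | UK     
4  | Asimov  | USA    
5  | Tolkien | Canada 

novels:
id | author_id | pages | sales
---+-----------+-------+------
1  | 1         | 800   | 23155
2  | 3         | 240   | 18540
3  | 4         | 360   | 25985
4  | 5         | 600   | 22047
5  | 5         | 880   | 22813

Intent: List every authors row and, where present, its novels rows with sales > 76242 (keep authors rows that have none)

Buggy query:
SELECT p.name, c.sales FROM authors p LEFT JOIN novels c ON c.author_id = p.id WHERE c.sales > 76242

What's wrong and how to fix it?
Bug: A WHERE condition on the right-hand table after LEFT JOIN drops unmatched parents

Fix: Move the right-table condition into the ON clause so unmatched parents are kept

Corrected query:
SELECT p.name, c.sales FROM authors p LEFT JOIN novels c ON c.author_id = p.id AND c.sales > 76242

Result:
name    | sales
--------+------
Atwood  | NULL 
Austen  | NULL 
Borges  | NULL 
Asimov  | NULL 
Tolkien | NULL 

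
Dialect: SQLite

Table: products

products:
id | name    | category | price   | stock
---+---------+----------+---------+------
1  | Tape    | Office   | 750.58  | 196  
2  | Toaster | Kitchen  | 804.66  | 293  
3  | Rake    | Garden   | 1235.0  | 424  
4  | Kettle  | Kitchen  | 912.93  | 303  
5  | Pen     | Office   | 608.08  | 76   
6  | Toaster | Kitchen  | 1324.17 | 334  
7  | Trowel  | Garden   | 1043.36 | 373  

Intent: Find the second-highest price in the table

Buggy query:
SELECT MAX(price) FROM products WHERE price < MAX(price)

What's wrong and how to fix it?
Bug: The inner MAX is an aggregate inside WHERE, which is not allowed

Fix: Put the inner MAX in a scalar subquery

Corrected query:
SELECT MAX(price) FROM products WHERE price < (SELECT MAX(price) FROM products)

Result:
MAX(price)
----------
1235      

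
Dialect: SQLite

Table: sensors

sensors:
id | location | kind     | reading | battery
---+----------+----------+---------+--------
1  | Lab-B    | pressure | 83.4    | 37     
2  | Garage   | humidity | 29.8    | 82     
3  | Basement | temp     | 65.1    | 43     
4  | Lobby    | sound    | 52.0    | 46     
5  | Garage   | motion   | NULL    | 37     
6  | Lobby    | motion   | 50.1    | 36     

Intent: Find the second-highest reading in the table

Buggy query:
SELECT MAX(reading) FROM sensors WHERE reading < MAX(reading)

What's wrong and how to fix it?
Bug: The inner MAX is an aggregate inside WHERE, which is not allowed

Fix: Put the inner MAX in a scalar subquery

Corrected query:
SELECT MAX(reading) FROM sensors WHERE reading < (SELECT MAX(reading) FROM sensors)

Result:
MAX(reading)
------------
65.1        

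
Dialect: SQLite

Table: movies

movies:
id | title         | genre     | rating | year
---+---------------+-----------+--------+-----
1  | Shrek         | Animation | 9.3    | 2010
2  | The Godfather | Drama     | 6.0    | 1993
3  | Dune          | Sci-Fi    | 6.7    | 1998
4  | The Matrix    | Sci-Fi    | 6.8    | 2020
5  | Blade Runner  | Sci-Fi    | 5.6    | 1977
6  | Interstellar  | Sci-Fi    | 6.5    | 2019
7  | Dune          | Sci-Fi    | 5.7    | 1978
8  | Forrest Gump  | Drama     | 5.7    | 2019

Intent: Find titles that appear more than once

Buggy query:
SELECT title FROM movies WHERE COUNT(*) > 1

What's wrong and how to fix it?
Bug: COUNT(*) is an aggregate and cannot be used in WHERE

Fix: GROUP BY title, then filter groups with HAVING COUNT(*) > 1

Corrected query:
SELECT title FROM movies GROUP BY title HAVING COUNT(*) > 1

Result:
title
-----
Dune 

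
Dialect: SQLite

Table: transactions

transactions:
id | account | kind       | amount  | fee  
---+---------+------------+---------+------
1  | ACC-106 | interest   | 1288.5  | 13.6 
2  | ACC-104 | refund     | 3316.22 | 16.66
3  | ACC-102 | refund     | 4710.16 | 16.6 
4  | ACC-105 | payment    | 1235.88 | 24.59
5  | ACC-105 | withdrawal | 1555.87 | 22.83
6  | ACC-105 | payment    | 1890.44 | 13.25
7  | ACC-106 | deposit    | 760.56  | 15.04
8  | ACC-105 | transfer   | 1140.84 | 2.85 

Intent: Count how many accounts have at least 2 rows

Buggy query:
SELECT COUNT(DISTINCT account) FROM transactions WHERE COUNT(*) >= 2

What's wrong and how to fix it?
Bug: COUNT(*) cannot appear in WHERE; the per-group count doesn't exist yet

Fix: Use a subquery that GROUPs and filters with HAVING, then count its rows

Corrected query:
SELECT COUNT(*) FROM (SELECT account FROM transactions GROUP BY account HAVING COUNT(*) >= 2)

Result:
COUNT(*)
--------
2       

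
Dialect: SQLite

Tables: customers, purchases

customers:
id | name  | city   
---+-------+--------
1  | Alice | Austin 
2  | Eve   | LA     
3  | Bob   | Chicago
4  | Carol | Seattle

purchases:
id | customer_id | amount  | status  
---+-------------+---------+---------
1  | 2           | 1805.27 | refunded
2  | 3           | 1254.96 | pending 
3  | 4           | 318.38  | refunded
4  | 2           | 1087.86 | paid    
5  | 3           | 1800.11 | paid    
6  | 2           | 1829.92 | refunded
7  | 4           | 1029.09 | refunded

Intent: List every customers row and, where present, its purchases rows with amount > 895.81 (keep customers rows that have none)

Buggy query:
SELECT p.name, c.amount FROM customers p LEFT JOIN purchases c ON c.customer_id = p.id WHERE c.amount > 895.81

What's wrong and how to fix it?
Bug: Filtering c.amount in WHERE discards the NULL rows produced by LEFT JOIN, turning it into an inner join

Fix: Move the right-table condition into the ON clause so unmatched parents are kept

Corrected query:
SELECT p.name, c.amount FROM customers p LEFT JOIN purchases c ON c.customer_id = p.id AND c.amount > 895.81

Result:
name  | amount 
------+--------
Alice | NULL   
Eve   | 1087.86
Eve   | 1805.27
Eve   | 1829.92
Bob   | 1254.96
Bob   | 1800.11
Carol | 1029.09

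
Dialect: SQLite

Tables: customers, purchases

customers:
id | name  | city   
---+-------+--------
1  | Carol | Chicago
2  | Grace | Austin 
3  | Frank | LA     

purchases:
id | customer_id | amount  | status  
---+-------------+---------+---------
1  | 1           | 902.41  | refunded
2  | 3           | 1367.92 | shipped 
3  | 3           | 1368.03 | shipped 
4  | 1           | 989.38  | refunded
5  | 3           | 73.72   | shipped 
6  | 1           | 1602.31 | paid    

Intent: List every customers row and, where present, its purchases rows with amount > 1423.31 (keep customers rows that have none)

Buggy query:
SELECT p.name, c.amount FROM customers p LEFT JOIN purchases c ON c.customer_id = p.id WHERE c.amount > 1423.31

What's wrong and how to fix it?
Bug: A WHERE condition on the right-hand table after LEFT JOIN drops unmatched parents

Fix: Put 'c.amount > 1423.31' in the JOIN's ON clause instead of WHERE

Corrected query:
SELECT p.name, c.amount FROM customers p LEFT JOIN purchases c ON c.customer_id = p.id AND c.amount > 1423.31

Result:
name  | amount 
------+--------
Carol | 1602.31
Grace | NULL   
Frank | NULL   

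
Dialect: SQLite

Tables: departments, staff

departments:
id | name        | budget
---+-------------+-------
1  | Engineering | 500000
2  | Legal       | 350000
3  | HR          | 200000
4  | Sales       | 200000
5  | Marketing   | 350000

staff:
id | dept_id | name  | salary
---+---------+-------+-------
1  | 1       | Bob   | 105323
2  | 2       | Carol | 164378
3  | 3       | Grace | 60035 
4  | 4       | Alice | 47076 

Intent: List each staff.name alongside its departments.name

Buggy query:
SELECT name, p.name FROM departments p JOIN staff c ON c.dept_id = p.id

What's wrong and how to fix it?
Bug: Both tables have a 'name' column; the unqualified reference is ambiguous

Fix: Prefix ambiguous columns with the table alias

Corrected query:
SELECT c.name, p.name FROM departments p JOIN staff c ON c.dept_id = p.id

Result:
name  | name       
------+------------
Bob   | Engineering
Carol | Legal      
Grace | HR         
Alice | Sales      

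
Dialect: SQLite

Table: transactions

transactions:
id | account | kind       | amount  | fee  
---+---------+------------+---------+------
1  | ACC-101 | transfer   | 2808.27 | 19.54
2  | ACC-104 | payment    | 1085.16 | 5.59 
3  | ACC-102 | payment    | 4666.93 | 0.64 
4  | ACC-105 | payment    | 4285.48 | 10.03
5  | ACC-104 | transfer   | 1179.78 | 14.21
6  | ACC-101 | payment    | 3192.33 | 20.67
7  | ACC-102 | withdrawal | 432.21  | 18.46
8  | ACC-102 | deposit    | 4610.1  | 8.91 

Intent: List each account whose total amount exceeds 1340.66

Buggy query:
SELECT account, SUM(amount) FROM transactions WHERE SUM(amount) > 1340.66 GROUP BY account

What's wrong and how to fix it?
Bug: SUM(amount) is an aggregate, but WHERE filters rows before aggregation

Fix: Use HAVING (which filters groups after aggregation) instead of WHERE

Corrected query:
SELECT account, SUM(amount) FROM transactions GROUP BY account HAVING SUM(amount) > 1340.66

Result:
account | SUM(amount)
--------+------------
ACC-101 | 6000.6     
ACC-102 | 9709.24    
ACC-104 | 2264.94    
ACC-105 | 4285.48    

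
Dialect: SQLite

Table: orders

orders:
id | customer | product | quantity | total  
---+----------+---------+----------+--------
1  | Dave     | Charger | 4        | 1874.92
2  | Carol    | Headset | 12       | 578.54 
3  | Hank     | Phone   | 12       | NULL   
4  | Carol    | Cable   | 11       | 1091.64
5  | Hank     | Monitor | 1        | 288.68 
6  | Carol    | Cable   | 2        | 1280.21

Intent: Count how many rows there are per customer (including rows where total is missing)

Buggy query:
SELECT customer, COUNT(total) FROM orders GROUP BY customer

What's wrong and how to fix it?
Bug: COUNT(total) skips NULLs, so groups with missing total are undercounted

Fix: Use COUNT(*) to count all rows regardless of NULL

Corrected query:
SELECT customer, COUNT(*) FROM orders GROUP BY customer

Result:
customer | COUNT(*)
---------+---------
Carol    | 3       
Dave     | 1       
Hank     | 2       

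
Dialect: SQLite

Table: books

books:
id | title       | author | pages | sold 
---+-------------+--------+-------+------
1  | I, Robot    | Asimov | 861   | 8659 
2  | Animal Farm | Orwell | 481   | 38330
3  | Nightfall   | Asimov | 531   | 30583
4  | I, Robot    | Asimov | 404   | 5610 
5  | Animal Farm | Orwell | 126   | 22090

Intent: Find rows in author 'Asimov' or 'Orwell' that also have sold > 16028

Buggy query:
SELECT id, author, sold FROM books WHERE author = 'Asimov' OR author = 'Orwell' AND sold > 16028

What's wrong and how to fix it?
Bug: AND binds tighter than OR, so this parses as author = 'Asimov' OR (author = 'Orwell' AND sold > 16028)

Fix: Add parentheses around the OR so the AND applies to both alternatives

Corrected query:
SELECT id, author, sold FROM books WHERE (author = 'Asimov' OR author = 'Orwell') AND sold > 16028

Result:
id | author | sold 
---+--------+------
2  | Orwell | 38330
3  | Asimov | 30583
5  | Orwell | 22090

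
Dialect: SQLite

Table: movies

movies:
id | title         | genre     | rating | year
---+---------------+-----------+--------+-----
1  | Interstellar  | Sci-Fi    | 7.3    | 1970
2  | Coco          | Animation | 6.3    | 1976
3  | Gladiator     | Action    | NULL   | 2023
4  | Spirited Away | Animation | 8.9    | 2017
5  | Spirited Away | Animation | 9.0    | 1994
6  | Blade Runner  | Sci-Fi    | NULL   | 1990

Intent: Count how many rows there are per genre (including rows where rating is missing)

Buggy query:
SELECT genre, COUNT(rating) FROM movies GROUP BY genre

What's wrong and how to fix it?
Bug: COUNT(rating) skips NULLs, so groups with missing rating are undercounted

Fix: Replace COUNT(rating) with COUNT(*)

Corrected query:
SELECT genre, COUNT(*) FROM movies GROUP BY genre

Result:
genre     | COUNT(*)
----------+---------
Action    | 1       
Animation | 3       
Sci-Fi    | 2       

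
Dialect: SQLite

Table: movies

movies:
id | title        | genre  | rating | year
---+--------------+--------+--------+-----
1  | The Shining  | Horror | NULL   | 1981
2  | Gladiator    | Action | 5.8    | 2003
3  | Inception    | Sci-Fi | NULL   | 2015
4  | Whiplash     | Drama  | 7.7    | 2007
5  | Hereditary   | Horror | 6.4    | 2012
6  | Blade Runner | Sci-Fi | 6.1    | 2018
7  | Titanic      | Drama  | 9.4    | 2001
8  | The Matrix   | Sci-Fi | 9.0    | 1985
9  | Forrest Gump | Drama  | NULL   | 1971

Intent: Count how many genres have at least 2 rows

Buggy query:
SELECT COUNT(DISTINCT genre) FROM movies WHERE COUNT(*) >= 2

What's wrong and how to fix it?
Bug: WHERE filters individual rows, not groups, so a group-level COUNT is invalid there

Fix: Group first with HAVING COUNT(*) >= 2, then COUNT the resulting groups

Corrected query:
SELECT COUNT(*) FROM (SELECT genre FROM movies GROUP BY genre HAVING COUNT(*) >= 2)

Result:
COUNT(*)
--------
3       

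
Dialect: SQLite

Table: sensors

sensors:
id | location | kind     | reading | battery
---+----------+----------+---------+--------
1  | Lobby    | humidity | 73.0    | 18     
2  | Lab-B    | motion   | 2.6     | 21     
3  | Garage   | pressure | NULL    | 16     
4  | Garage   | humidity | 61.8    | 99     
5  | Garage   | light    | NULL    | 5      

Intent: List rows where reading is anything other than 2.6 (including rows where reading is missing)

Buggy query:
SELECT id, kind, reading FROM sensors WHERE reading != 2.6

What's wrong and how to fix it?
Bug: 'reading != 2.6' is unknown when reading is NULL, so NULL rows are silently excluded

Fix: Add an explicit OR reading IS NULL to include the missing-value rows

Corrected query:
SELECT id, kind, reading FROM sensors WHERE reading != 2.6 OR reading IS NULL

Result:
id | kind     | reading
---+----------+--------
1  | humidity | 73     
3  | pressure | NULL   
4  | humidity | 61.8   
5  | light    | NULL   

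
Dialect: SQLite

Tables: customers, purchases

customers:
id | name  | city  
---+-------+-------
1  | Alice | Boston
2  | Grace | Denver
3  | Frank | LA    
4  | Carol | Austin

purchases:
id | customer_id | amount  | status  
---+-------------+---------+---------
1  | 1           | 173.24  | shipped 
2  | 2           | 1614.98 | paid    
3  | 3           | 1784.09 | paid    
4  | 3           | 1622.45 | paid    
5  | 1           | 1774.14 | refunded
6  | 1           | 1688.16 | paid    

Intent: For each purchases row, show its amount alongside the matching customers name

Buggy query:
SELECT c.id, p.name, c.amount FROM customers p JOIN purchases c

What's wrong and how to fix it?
Bug: JOIN with no ON clause produces a cartesian product; every purchases row pairs with every customers row

Fix: Specify the join condition linking the foreign key to the parent id

Corrected query:
SELECT c.id, p.name, c.amount FROM customers p JOIN purchases c ON c.customer_id = p.id

Result:
id | name  | amount 
---+-------+--------
1  | Alice | 173.24 
2  | Grace | 1614.98
3  | Frank | 1784.09
4  | Frank | 1622.45
5  | Alice | 1774.14
6  | Alice | 1688.16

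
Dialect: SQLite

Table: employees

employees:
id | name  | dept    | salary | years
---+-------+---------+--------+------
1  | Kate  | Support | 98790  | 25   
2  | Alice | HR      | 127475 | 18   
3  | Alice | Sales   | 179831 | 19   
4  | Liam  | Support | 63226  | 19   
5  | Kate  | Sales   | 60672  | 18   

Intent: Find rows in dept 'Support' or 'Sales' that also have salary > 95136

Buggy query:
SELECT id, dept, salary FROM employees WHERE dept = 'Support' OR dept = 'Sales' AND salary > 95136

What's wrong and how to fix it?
Bug: Without parentheses, AND is evaluated before OR, so the salary filter only applies to the 'Sales' branch

Fix: Group the OR with parentheses (or use IN), then AND the threshold

Corrected query:
SELECT id, dept, salary FROM employees WHERE (dept = 'Support' OR dept = 'Sales') AND salary > 95136

Result:
id | dept    | salary
---+---------+-------
1  | Support | 98790 
3  | Sales   | 179831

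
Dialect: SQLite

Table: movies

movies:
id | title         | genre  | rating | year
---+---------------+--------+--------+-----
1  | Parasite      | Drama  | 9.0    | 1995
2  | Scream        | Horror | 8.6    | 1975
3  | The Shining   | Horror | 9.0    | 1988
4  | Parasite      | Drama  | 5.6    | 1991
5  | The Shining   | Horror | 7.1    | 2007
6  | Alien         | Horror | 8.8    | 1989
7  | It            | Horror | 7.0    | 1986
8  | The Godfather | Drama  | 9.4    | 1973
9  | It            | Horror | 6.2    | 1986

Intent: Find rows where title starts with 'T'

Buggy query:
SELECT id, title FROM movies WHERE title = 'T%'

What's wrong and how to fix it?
Bug: Wildcards only work with LIKE; '=' treats '%' as a literal character

Fix: Replace '=' with LIKE so 'T%' is treated as a pattern

Corrected query:
SELECT id, title FROM movies WHERE title LIKE 'T%'

Result:
id | title        
---+--------------
3  | The Shining  
5  | The Shining  
8  | The Godfather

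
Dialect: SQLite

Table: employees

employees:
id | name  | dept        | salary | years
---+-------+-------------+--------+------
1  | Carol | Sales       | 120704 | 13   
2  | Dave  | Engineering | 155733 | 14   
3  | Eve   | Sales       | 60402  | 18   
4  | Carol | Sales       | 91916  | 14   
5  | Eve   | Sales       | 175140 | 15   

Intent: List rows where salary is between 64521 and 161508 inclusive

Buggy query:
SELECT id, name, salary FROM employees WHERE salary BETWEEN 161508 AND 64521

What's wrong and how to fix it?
Bug: The bounds are reversed; BETWEEN a AND b requires a <= b to match anything

Fix: Swap the bounds so the smaller value comes first

Corrected query:
SELECT id, name, salary FROM employees WHERE salary BETWEEN 64521 AND 161508

Result:
id | name  | salary
---+-------+-------
1  | Carol | 120704
2  | Dave  | 155733
4  | Carol | 91916 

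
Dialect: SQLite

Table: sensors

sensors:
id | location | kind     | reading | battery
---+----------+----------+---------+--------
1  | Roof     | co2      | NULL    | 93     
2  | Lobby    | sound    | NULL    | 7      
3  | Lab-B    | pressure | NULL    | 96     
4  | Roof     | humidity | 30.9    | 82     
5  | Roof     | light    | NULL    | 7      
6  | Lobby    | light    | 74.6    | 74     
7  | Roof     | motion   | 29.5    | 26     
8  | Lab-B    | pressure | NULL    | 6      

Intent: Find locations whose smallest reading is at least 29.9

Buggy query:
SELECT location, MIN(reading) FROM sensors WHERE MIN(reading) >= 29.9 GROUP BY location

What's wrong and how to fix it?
Bug: Aggregates like MIN are computed per group after WHERE runs

Fix: Use HAVING for the per-group MIN condition

Corrected query:
SELECT location, MIN(reading) FROM sensors GROUP BY location HAVING MIN(reading) >= 29.9

Result:
location | MIN(reading)
---------+-------------
Lobby    | 74.6        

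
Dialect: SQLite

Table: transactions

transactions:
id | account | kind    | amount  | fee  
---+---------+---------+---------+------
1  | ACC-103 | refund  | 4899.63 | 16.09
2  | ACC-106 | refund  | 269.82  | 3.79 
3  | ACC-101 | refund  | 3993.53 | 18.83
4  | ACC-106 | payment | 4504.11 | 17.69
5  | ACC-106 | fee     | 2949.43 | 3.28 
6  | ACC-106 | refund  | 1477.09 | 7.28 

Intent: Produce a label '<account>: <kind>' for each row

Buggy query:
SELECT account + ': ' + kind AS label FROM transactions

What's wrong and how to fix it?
Bug: SQLite uses || for string concatenation; + coerces text to numbers (yielding 0)

Fix: Replace + with || to concatenate text

Corrected query:
SELECT account || ': ' || kind AS label FROM transactions

Result:
label           
----------------
ACC-103: refund 
ACC-106: refund 
ACC-101: refund 
ACC-106: payment
ACC-106: fee    
ACC-106: refund 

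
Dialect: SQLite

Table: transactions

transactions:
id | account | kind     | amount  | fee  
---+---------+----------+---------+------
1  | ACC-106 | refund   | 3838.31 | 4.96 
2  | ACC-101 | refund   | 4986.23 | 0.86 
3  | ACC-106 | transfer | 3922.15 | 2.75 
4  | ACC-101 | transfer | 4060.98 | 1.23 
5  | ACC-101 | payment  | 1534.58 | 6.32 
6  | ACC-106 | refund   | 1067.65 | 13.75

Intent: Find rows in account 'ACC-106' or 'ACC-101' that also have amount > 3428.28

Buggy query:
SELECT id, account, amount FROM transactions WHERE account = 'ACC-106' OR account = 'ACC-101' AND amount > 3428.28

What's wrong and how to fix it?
Bug: AND binds tighter than OR, so this parses as account = 'ACC-106' OR (account = 'ACC-101' AND amount > 3428.28)

Fix: Add parentheses around the OR so the AND applies to both alternatives

Corrected query:
SELECT id, account, amount FROM transactions WHERE (account = 'ACC-106' OR account = 'ACC-101') AND amount > 3428.28

Result:
id | account | amount 
---+---------+--------
1  | ACC-106 | 3838.31
2  | ACC-101 | 4986.23
3  | ACC-106 | 3922.15
4  | ACC-101 | 4060.98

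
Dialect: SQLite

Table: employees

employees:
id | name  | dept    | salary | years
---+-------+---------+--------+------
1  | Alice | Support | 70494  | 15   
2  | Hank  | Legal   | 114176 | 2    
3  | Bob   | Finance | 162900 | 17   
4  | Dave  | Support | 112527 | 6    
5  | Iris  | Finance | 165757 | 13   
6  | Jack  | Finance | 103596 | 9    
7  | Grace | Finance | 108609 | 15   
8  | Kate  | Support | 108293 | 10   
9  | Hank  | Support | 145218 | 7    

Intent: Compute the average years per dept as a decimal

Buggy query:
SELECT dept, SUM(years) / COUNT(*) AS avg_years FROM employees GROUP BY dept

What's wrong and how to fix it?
Bug: Both operands are integers, so '/' performs integer division and truncates

Fix: Multiply by 1.0 (or CAST to REAL) to force floating-point division

Corrected query:
SELECT dept, SUM(years) * 1.0 / COUNT(*) AS avg_years FROM employees GROUP BY dept

Result:
dept    | avg_years
--------+----------
Finance | 13.5     
Legal   | 2        
Support | 9.5      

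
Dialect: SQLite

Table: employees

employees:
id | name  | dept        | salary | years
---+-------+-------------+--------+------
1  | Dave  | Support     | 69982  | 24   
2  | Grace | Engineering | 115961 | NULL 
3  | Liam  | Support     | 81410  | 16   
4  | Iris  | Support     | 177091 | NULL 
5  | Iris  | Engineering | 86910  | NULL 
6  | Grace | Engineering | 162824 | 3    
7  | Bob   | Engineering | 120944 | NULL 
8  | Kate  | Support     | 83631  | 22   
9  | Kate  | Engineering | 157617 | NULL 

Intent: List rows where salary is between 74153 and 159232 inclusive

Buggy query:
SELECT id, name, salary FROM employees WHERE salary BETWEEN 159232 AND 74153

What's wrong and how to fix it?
Bug: BETWEEN expects the lower bound first; with 159232 AND 74153 the range is empty

Fix: Swap the bounds so the smaller value comes first

Corrected query:
SELECT id, name, salary FROM employees WHERE salary BETWEEN 74153 AND 159232

Result:
id | name  | salary
---+-------+-------
2  | Grace | 115961
3  | Liam  | 81410 
5  | Iris  | 86910 
7  | Bob   | 120944
8  | Kate  | 83631 
9  | Kate  | 157617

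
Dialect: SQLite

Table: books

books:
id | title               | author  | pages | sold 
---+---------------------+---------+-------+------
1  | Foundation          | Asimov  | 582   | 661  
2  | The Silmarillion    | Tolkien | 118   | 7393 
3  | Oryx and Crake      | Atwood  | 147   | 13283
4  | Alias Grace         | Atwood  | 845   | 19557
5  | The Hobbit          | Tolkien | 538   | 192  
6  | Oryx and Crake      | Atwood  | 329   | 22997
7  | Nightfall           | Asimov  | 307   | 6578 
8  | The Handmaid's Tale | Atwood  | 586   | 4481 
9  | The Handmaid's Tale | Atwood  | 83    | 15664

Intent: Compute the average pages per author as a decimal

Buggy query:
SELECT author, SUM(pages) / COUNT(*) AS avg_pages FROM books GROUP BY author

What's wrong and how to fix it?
Bug: Both operands are integers, so '/' performs integer division and truncates

Fix: Cast one side to REAL so the division keeps the fractional part

Corrected query:
SELECT author, SUM(pages) * 1.0 / COUNT(*) AS avg_pages FROM books GROUP BY author

Result:
author  | avg_pages
--------+----------
Asimov  | 444.5    
Atwood  | 398      
Tolkien | 328      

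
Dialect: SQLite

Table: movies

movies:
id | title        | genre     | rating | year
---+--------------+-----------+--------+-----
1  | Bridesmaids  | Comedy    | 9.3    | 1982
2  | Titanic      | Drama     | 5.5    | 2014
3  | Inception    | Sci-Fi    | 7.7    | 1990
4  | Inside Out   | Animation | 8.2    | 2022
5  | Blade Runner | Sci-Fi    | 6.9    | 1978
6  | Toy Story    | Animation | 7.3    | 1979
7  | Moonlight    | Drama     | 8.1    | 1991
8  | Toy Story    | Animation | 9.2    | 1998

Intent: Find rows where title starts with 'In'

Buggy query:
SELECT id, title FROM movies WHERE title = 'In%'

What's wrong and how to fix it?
Bug: Wildcards only work with LIKE; '=' treats '%' as a literal character

Fix: Replace '=' with LIKE so 'In%' is treated as a pattern

Corrected query:
SELECT id, title FROM movies WHERE title LIKE 'In%'

Result:
id | title     
---+-----------
3  | Inception 
4  | Inside Out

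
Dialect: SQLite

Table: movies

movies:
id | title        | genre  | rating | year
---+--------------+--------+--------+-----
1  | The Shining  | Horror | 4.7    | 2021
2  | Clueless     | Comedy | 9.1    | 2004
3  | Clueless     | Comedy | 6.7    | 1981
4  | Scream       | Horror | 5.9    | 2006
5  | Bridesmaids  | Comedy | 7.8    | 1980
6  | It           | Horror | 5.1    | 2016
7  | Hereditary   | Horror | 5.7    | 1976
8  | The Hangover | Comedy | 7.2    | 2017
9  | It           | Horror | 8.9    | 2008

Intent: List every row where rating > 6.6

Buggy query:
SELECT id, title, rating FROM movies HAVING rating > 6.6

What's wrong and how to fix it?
Bug: HAVING filters the output of aggregation, but this query has no GROUP BY and no aggregate functions, so SQLite rejects it (HAVING clause on a non-aggregate query); the condition here is per row

Fix: Use WHERE for row-level filtering

Corrected query:
SELECT id, title, rating FROM movies WHERE rating > 6.6

Result:
id | title        | rating
---+--------------+-------
2  | Clueless     | 9.1   
3  | Clueless     | 6.7   
5  | Bridesmaids  | 7.8   
8  | The Hangover | 7.2   
9  | It           | 8.9   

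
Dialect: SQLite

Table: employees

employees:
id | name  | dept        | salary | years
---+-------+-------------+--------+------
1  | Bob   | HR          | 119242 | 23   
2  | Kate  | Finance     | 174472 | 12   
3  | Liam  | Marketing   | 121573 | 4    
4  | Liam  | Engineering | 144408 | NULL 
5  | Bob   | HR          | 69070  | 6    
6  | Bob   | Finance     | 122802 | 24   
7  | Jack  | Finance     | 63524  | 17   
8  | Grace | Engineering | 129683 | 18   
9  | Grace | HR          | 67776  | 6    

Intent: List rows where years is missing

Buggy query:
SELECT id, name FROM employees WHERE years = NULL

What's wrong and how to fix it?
Bug: Comparing to NULL with '=' never matches; NULL = NULL is unknown, not true

Fix: Use IS NULL to test for NULL

Corrected query:
SELECT id, name FROM employees WHERE years IS NULL

Result:
id | name
---+-----
4  | Liam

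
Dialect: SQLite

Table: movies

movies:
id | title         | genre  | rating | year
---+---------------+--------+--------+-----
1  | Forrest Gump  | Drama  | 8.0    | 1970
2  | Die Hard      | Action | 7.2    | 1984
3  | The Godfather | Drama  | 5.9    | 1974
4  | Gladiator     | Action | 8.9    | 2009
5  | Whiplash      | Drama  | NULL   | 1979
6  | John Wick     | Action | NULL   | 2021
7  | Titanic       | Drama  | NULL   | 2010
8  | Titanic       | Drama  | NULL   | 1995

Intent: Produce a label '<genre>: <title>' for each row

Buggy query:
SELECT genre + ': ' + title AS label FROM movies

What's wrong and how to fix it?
Bug: '+' is numeric addition; on text columns SQLite converts them to 0 instead of concatenating

Fix: Replace + with || to concatenate text

Corrected query:
SELECT genre || ': ' || title AS label FROM movies

Result:
label               
--------------------
Drama: Forrest Gump 
Action: Die Hard    
Drama: The Godfather
Action: Gladiator   
Drama: Whiplash     
Action: John Wick   
Drama: Titanic      
Drama: Titanic      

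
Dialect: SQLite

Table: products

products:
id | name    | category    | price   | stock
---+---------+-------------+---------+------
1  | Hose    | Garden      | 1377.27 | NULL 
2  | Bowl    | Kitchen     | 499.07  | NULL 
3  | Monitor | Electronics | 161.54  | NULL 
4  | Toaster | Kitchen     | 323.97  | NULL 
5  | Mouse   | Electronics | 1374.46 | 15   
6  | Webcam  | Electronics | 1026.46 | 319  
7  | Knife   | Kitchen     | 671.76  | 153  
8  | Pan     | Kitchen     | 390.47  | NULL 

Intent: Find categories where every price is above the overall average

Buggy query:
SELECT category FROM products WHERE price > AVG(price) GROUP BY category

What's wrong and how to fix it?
Bug: AVG() is an aggregate; it can't sit directly in WHERE

Fix: Compute the overall average in a scalar subquery and compare each group's MIN against it in HAVING

Corrected query:
SELECT category FROM products GROUP BY category HAVING MIN(price) > (SELECT AVG(price) FROM products)

Result:
category
--------
Garden  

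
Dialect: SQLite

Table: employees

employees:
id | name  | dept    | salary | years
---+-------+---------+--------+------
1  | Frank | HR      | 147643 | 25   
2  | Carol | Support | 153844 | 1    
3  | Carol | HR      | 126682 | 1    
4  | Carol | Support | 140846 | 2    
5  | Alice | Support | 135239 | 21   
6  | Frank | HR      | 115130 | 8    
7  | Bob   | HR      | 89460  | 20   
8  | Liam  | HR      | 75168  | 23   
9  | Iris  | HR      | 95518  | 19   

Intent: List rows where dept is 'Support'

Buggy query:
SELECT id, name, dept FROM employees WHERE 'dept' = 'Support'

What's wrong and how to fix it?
Bug: Single quotes denote string literals in SQL; the column name is being compared as a constant string

Fix: Reference the column as dept without single quotes

Corrected query:
SELECT id, name, dept FROM employees WHERE dept = 'Support'

Result:
id | name  | dept   
---+-------+--------
2  | Carol | Support
4  | Carol | Support
5  | Alice | Support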